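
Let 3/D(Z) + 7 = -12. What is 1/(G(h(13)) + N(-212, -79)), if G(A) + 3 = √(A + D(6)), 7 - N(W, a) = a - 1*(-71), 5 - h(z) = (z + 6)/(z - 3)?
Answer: 2280/26801 - √106210/26801 ≈ 0.072912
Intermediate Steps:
D(Z) = -3/19 (D(Z) = 3/(-7 - 12) = 3/(-19) = 3*(-1/19) = -3/19)
h(z) = 5 - (6 + z)/(-3 + z) (h(z) = 5 - (z + 6)/(z - 3) = 5 - (6 + z)/(-3 + z))
N(W, a) = -64 - a (N(W, a) = 7 - (a - 1*(-71)) = 7 - (a + 71) = 7 - (71 + a) = 7 + (-71 - a) = -64 - a)
G(A) = -3 + √(-3/19 + A) (G(A) = -3 + √(A - 3/19) = -3 + √(-3/19 + A))
1/(G(h(13)) + N(-212, -79)) = 1/((-3 + √(-57 + 361*((-21 + 4*13)/(-3 + 13)))/19) + (-64 - 1*(-79))) = 1/((-3 + √(-57 + 361*((-21 + 52)/10))/19) + (-64 + 79)) = 1/((-3 + √(-57 + 361*((⅒)*31))/19) + 15) = 1/((-3 + √(-57 + 361*(31/10))/19) + 15) = 1/((-3 + √(-57 + 11191/10)/19) + 15) = 1/((-3 + √(10621/10)/19) + 15) = 1/((-3 + (√106210/10)/19) + 15) = 1/((-3 + √106210/190) + 15) = 1/(12 + √106210/190)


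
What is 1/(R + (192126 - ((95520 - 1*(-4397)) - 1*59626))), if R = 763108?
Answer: 1/914943 ≈ 1.0930e-6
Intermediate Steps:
1/(R + (192126 - ((95520 - 1*(-4397)) - 1*59626))) = 1/(763108 + (192126 - ((95520 - 1*(-4397)) - 1*59626))) = 1/(763108 + (192126 - ((95520 + 4397) - 59626))) = 1/(763108 + (192126 - (99917 - 59626))) = 1/(763108 + (192126 - 1*40291)) = 1/(763108 + (192126 - 40291)) = 1/(763108 + 151835) = 1/914943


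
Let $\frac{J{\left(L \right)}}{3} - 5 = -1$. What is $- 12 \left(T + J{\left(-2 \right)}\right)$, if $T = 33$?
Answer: $-540$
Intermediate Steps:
$J{\left(L \right)} = 12$ ($J{\left(L \right)} = 15 + 3 \left(-1\right) = 15 - 3 = 12$)
$- 12 \left(T + J{\left(-2 \right)}\right) = - 12 \left(33 + 12\right) = \left(-12\right) 45 = -540$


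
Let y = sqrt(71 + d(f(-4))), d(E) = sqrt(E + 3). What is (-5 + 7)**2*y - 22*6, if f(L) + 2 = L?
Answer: -132 + 4*sqrt(71 + I*sqrt(3)) ≈ -98.293 + 0.41108*I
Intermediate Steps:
f(L) = -2 + L
d(E) = sqrt(3 + E)
y = sqrt(71 + I*sqrt(3)) (y = sqrt(71 + sqrt(3 + (-2 - 4))) = sqrt(71 + sqrt(3 - 6)) = sqrt(71 + sqrt(-3)) = sqrt(71 + I*sqrt(3)) ≈ 8.4268 + 0.1028*I)
(-5 + 7)**2*y - 22*6 = (-5 + 7)**2*sqrt(71 + I*sqrt(3)) - 22*6 = 2**2*sqrt(71 + I*sqrt(3)) - 132 = 4*sqrt(71 + I*sqrt(3)) - 132 = -132 + 4*sqrt(71 + I*sqrt(3))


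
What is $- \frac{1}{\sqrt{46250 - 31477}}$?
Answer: $- \frac{\sqrt{14773}}{14773} \approx -0.0082275$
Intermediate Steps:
$- \frac{1}{\sqrt{46250 - 31477}} = - \frac{1}{\sqrt{14773}} = - \frac{\sqrt{14773}}{14773}$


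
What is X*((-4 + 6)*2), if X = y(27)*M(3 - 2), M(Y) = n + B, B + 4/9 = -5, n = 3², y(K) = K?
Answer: 384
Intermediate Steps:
n = 9
B = -49/9 (B = -4/9 - 5 = -49/9 ≈ -5.4444)
M(Y) = 32/9 (M(Y) = 9 - 49/9 = 32/9)
X = 96 (X = 27*(32/9) = 96)
X*((-4 + 6)*2) = 96*((-4 + 6)*2) = 96*(2*2) = 96*4 = 384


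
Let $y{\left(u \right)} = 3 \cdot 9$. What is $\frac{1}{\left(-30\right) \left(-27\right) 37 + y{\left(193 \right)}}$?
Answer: $\frac{1}{29997} \approx 3.3337 \cdot 10^{-5}$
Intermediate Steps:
$y{\left(u \right)} = 27$
$\frac{1}{\left(-30\right) \left(-27\right) 37 + y{\left(193 \right)}} = \frac{1}{\left(-30\right) \left(-27\right) 37 + 27} = \frac{1}{810 \cdot 37 + 27} = \frac{1}{29970 + 27} = \frac{1}{29997}$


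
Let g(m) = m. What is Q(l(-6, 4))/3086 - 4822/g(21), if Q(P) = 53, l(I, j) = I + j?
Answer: -14879579/64806 ≈ -229.60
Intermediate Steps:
Q(l(-6, 4))/3086 - 4822/g(21) = 53/3086 - 4822/21 = -14879579/64806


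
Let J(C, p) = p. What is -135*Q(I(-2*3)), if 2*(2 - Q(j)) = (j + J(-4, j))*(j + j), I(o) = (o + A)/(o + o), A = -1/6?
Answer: -19075/96 ≈ -198.70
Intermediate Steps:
A = -⅙ (A = -1*⅙ = -⅙ ≈ -0.16667)
I(o) = (-⅙ + o)/(2*o) (I(o) = (o - ⅙)/(o + o) = (-⅙ + o)/((2*o)) = (-⅙ + o)*(1/(2*o)) = (-⅙ + o)/(2*o))
Q(j) = 2 - 2*j² (Q(j) = 2 - (j + j)*(j + j)/2 = 2 - 2*j*2*j/2 = 2 - 2*j²)
-135*Q(I(-2*3)) = -135*(2 - 2*(-1 + 6*(-2*3))²/5184) = -135*(2 - 2*(-1 + 6*(-6))²/5184) = -135*(2 - 2*(-1 - 36)²/5184) = -135*(2 - 2*((1/12)*(-⅙)*(-37))²) = -135*(2 - 2*(37/72)²) = -135*(2 - 2*1369/5184) = -135*(2 - 1369/2592) = -135*3815/2592 = -19075/96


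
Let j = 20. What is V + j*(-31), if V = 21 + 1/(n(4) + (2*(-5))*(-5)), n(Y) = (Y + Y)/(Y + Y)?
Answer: -30548/51 ≈ -598.98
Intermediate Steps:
n(Y) = 1 (n(Y) = (2*Y)/((2*Y)) = (2*Y)*(1/(2*Y)) = 1)
V = 1072/51 (V = 21 + 1/(1 + (2*(-5))*(-5)) = 21 + 1/(1 - 10*(-5)) = 21 + 1/(1 + 50) = 21 + 1/51 = 1072/51 ≈ 21.020)
V + j*(-31) = 1072/51 + 20*(-31) = 1072/51 - 620 = -30548/51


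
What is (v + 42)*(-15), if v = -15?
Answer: -405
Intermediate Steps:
(v + 42)*(-15) = (-15 + 42)*(-15) = 27*(-15) = -405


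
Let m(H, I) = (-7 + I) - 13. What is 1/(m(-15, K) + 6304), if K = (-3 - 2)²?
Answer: 1/6309 ≈ 0.00015850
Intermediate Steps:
K = 25 (K = (-5)² = 25)
m(H, I) = -20 + I
1/(m(-15, K) + 6304) = 1/((-20 + 25) + 6304) = 1/(5 + 6304) = 1/6309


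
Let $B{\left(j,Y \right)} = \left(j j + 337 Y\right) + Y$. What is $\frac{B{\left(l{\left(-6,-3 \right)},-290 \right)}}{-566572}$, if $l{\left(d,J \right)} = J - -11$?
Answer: $\frac{24489}{141643} \approx 0.17289$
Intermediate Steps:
$l{\left(d,J \right)} = 11 + J$ ($l{\left(d,J \right)} = J + 11 = 11 + J$)
$B{\left(j,Y \right)} = j^{2} + 338 Y$ ($B{\left(j,Y \right)} = \left(j^{2} + 337 Y\right) + Y = j^{2} + 338 Y$)
$\frac{B{\left(l{\left(-6,-3 \right)},-290 \right)}}{-566572} = \frac{\left(11 - 3\right)^{2} + 338 \left(-290\right)}{-566572} = \left(8^{2} - 98020\right) \left(- \frac{1}{566572}\right) = \left(64 - 98020\right) \left(- \frac{1}{566572}\right) = \left(-97956\right) \left(- \frac{1}{566572}\right) = \frac{24489}{141643}$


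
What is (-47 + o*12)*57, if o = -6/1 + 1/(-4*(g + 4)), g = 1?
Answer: -34086/5 ≈ -6817.2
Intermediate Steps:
o = -121/20 (o = -6/1 + 1/(-4*(1 + 4)) = -6*1 + 1/(-4*5) = -6 + 1/(-20) = -6 + 1*(-1/20) = -6 - 1/20 = -121/20 ≈ -6.0500)
(-47 + o*12)*57 = (-47 - 121/20*12)*57 = (-47 - 363/5)*57 = -598/5*57 = -34086/5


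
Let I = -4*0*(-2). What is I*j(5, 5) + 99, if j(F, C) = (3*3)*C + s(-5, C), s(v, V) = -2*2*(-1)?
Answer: 99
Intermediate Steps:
I = 0 (I = 0*(-2) = 0)
s(v, V) = 4 (s(v, V) = -4*(-1) = 4)
j(F, C) = 4 + 9*C (j(F, C) = (3*3)*C + 4 = 9*C + 4 = 4 + 9*C)
I*j(5, 5) + 99 = 0*(4 + 9*5) + 99 = 0*(4 + 45) + 99 = 0*49 + 99 = 0 + 99 = 99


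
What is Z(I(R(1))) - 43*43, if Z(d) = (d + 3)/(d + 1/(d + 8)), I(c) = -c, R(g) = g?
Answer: -5554/3 ≈ -1851.3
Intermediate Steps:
Z(d) = (3 + d)/(d + 1/(8 + d))
Z(I(R(1))) - 43*43 = (24 + (-1*1)**2 + 11*(-1*1))/(1 + (-1*1)**2 + 8*(-1*1)) - 43*43 = (24 + (-1)**2 + 11*(-1))/(1 + (-1)**2 + 8*(-1)) - 1849 = (24 + 1 - 11)/(1 + 1 - 8) - 1849 = 14/(-6) - 1849 = -1/6*14 - 1849 = -7/3 - 1849 = -5554/3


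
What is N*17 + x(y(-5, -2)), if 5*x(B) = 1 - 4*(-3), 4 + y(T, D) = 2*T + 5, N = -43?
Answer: -3642/5 ≈ -728.40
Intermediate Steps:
y(T, D) = 1 + 2*T (y(T, D) = -4 + (2*T + 5) = -4 + (5 + 2*T) = 1 + 2*T)
x(B) = 13/5 (x(B) = (1 - 4*(-3))/5 = (1 + 12)/5 = (1/5)*13 = 13/5)
N*17 + x(y(-5, -2)) = -43*17 + 13/5 = -731 + 13/5 = -3642/5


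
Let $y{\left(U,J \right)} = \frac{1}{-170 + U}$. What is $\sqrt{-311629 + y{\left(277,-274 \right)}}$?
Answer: $\frac{i \sqrt{3567840314}}{107} \approx 558.24 i$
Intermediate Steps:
$\sqrt{-311629 + y{\left(277,-274 \right)}} = \sqrt{-311629 + \frac{1}{-170 + 277}} = \sqrt{-311629 + \frac{1}{107}} = \sqrt{- \frac{33344302}{107}} = \frac{i \sqrt{3567840314}}{107}$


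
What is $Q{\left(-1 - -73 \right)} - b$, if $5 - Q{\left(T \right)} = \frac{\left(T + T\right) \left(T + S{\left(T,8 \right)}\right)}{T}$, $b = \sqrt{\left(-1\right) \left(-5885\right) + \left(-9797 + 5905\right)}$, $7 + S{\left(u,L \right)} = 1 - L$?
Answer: $-111 - \sqrt{1993} \approx -155.64$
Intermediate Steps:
$S{\left(u,L \right)} = -6 - L$ ($S{\left(u,L \right)} = -7 - \left(-1 + L\right) = -6 - L$)
$b = \sqrt{1993}$ ($b = \sqrt{5885 - 3892} = \sqrt{1993} \approx 44.643$)
$Q{\left(T \right)} = 33 - 2 T$ ($Q{\left(T \right)} = 5 - \frac{\left(T + T\right) \left(T - 14\right)}{T} = 5 - \frac{2 T \left(T - 14\right)}{T} = 5 - \frac{2 T \left(-14 + T\right)}{T} = 5 - \left(-28 + 2 T\right) = 33 - 2 T$)
$Q{\left(-1 - -73 \right)} - b = \left(33 - 2 \left(-1 - -73\right)\right) - \sqrt{1993} = \left(33 - 2 \left(-1 + 73\right)\right) - \sqrt{1993} = \left(33 - 144\right) - \sqrt{1993} = -111 - \sqrt{1993}$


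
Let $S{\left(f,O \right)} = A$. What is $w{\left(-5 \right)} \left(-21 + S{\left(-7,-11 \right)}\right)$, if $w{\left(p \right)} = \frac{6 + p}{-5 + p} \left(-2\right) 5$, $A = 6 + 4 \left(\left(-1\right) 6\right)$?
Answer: $-39$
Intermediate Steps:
$A = -18$ ($A = 6 + 4 \left(-6\right) = 6 - 24 = -18$)
$S{\left(f,O \right)} = -18$
$w{\left(p \right)} = - \frac{10 \left(6 + p\right)}{-5 + p}$ ($w{\left(p \right)} = \frac{6 + p}{-5 + p} \left(-2\right) 5 = - \frac{2 \left(6 + p\right)}{-5 + p} 5 = - \frac{10 \left(6 + p\right)}{-5 + p}$)
$w{\left(-5 \right)} \left(-21 + S{\left(-7,-11 \right)}\right) = \frac{10 \left(-6 - -5\right)}{-5 - 5} \left(-21 - 18\right) = \frac{10 \left(-6 + 5\right)}{-10} \left(-39\right) = 10 \left(- \frac{1}{10}\right) \left(-1\right) \left(-39\right) = 1 \left(-39\right) = -39$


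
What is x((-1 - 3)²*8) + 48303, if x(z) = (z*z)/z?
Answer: 48431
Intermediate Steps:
x(z) = z (x(z) = z²/z = z)
x((-1 - 3)²*8) + 48303 = (-1 - 3)²*8 + 48303 = (-4)²*8 + 48303 = 16*8 + 48303 = 128 + 48303 = 48431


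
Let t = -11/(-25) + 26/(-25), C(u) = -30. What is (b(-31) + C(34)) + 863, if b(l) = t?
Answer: 4162/5 ≈ 832.40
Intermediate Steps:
t = -3/5 (t = -11*(-1/25) + 26*(-1/25) = 11/25 - 26/25 = -3/5 ≈ -0.60000)
b(l) = -3/5
(b(-31) + C(34)) + 863 = (-3/5 - 30) + 863 = -153/5 + 863 = 4162/5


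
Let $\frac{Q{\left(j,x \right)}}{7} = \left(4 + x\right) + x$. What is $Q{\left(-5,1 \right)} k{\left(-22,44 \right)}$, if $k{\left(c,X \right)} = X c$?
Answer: $-40656$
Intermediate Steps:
$Q{\left(j,x \right)} = 28 + 14 x$ ($Q{\left(j,x \right)} = 7 \left(\left(4 + x\right) + x\right) = 7 \left(4 + 2 x\right) = 28 + 14 x$)
$Q{\left(-5,1 \right)} k{\left(-22,44 \right)} = \left(28 + 14 \cdot 1\right) 44 \left(-22\right) = \left(28 + 14\right) \left(-968\right) = 42 \left(-968\right) = -40656$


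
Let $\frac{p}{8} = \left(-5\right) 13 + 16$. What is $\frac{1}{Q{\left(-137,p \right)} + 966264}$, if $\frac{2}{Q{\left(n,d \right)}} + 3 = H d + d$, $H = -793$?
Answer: $\frac{310461}{299987287706} \approx 1.0349 \cdot 10^{-6}$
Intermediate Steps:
$p = -392$ ($p = 8 \left(\left(-5\right) 13 + 16\right) = 8 \left(-65 + 16\right) = 8 \left(-49\right) = -392$)
$Q{\left(n,d \right)} = \frac{2}{-3 - 792 d}$ ($Q{\left(n,d \right)} = \frac{2}{-3 + \left(- 793 d + d\right)} = \frac{2}{-3 - 792 d}$)
$\frac{1}{Q{\left(-137,p \right)} + 966264} = \frac{1}{- \frac{2}{3 + 792 \left(-392\right)} + 966264} = \frac{1}{- \frac{2}{3 - 310464} + 966264} = \frac{1}{- \frac{2}{-310461} + 966264} = \frac{1}{\left(-2\right) \left(- \frac{1}{310461}\right) + 966264} = \frac{1}{\frac{2}{310461} + 966264} = \frac{1}{\frac{299987287706}{310461}} = \frac{310461}{299987287706}$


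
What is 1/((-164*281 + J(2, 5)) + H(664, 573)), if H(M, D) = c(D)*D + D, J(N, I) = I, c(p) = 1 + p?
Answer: 1/283396 ≈ 3.5286e-6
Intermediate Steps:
H(M, D) = D + D*(1 + D) (H(M, D) = (1 + D)*D + D = D*(1 + D) + D = D + D*(1 + D))
1/((-164*281 + J(2, 5)) + H(664, 573)) = 1/((-164*281 + 5) + 573*(2 + 573)) = 1/((-46084 + 5) + 573*575) = 1/(-46079 + 329475) = 1/283396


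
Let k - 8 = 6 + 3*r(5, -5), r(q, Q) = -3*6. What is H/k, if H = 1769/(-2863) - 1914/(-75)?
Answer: -1782369/2863000 ≈ -0.62255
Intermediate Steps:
r(q, Q) = -18
H = 1782369/71575 (H = 1769*(-1/2863) - 1914*(-1/75) = -1769/2863 + 638/25 = 1782369/71575 ≈ 24.902)
k = -40 (k = 8 + (6 + 3*(-18)) = 8 + (6 - 54) = 8 - 48 = -40)
H/k = (1782369/71575)/(-40) = (1782369/71575)*(-1/40) = -1782369/2863000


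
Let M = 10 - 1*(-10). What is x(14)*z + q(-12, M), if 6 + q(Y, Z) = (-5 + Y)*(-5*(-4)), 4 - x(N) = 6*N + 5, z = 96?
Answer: -8506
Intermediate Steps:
x(N) = -1 - 6*N (x(N) = 4 - (6*N + 5) = 4 - (5 + 6*N) = 4 + (-5 - 6*N) = -1 - 6*N)
M = 20 (M = 10 + 10 = 20)
q(Y, Z) = -106 + 20*Y (q(Y, Z) = -6 + (-5 + Y)*(-5*(-4)) = -6 + (-5 + Y)*20 = -6 + (-100 + 20*Y) = -106 + 20*Y)
x(14)*z + q(-12, M) = (-1 - 6*14)*96 + (-106 + 20*(-12)) = (-1 - 84)*96 + (-106 - 240) = -85*96 - 346 = -8160 - 346 = -8506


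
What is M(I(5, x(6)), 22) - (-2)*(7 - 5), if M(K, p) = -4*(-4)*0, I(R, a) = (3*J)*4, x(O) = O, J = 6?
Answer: 4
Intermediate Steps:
I(R, a) = 72 (I(R, a) = (3*6)*4 = 18*4 = 72)
M(K, p) = 0 (M(K, p) = 16*0 = 0)
M(I(5, x(6)), 22) - (-2)*(7 - 5) = 0 - (-2)*(7 - 5) = 0 - (-2)*2 = 0 - 1*(-4) = 0 + 4 = 4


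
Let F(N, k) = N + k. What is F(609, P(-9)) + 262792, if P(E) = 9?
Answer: 263410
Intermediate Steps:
F(609, P(-9)) + 262792 = (609 + 9) + 262792 = 618 + 262792 = 263410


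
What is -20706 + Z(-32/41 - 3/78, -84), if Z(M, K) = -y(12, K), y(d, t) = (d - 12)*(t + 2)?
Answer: -20706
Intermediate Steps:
y(d, t) = (-12 + d)*(2 + t)
Z(M, K) = 0 (Z(M, K) = -(-24 - 12*K + 2*12 + 12*K) = -(-24 - 12*K + 24 + 12*K) = -1*0 = 0)
-20706 + Z(-32/41 - 3/78, -84) = -20706 + 0 = -20706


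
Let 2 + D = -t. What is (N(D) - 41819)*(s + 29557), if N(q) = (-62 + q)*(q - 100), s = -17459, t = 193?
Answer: 411283608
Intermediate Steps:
D = -195 (D = -2 - 1*193 = -2 - 193 = -195)
N(q) = (-100 + q)*(-62 + q) (N(q) = (-62 + q)*(-100 + q) = (-100 + q)*(-62 + q))
(N(D) - 41819)*(s + 29557) = ((6200 + (-195)**2 - 162*(-195)) - 41819)*(-17459 + 29557) = ((6200 + 38025 + 31590) - 41819)*12098 = (75815 - 41819)*12098 = 33996*12098 = 411283608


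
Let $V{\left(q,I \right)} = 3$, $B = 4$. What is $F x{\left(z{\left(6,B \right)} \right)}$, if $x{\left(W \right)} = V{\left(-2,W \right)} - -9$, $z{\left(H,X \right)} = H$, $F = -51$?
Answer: $-612$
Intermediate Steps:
$x{\left(W \right)} = 12$ ($x{\left(W \right)} = 3 - -9 = 3 + 9 = 12$)
$F x{\left(z{\left(6,B \right)} \right)} = \left(-51\right) 12 = -612$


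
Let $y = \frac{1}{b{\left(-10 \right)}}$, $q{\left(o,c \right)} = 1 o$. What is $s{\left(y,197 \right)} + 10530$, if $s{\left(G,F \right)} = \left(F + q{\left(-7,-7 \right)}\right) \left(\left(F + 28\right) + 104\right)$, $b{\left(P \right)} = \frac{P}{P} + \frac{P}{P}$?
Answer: $73040$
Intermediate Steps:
$b{\left(P \right)} = 2$ ($b{\left(P \right)} = 1 + 1 = 2$)
$q{\left(o,c \right)} = o$
$y = \frac{1}{2} \approx 0.5$
$s{\left(G,F \right)} = \left(-7 + F\right) \left(132 + F\right)$ ($s{\left(G,F \right)} = \left(F - 7\right) \left(\left(F + 28\right) + 104\right) = \left(-7 + F\right) \left(\left(28 + F\right) + 104\right) = \left(-7 + F\right) \left(132 + F\right)$)
$s{\left(y,197 \right)} + 10530 = \left(-924 + 197^{2} + 125 \cdot 197\right) + 10530 = \left(-924 + 38809 + 24625\right) + 10530 = 62510 + 10530 = 73040$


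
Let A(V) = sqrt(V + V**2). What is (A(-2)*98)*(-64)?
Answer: -6272*sqrt(2) ≈ -8870.0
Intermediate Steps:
(A(-2)*98)*(-64) = (sqrt(-2*(1 - 2))*98)*(-64) = (sqrt(-2*(-1))*98)*(-64) = (sqrt(2)*98)*(-64) = (98*sqrt(2))*(-64) = -6272*sqrt(2)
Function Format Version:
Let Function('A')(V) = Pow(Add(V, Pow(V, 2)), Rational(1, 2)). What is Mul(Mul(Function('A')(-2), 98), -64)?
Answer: Mul(-6272, Pow(2, Rational(1, 2))) ≈ -8870.0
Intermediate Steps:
Mul(Mul(Function('A')(-2), 98), -64) = Mul(Mul(Pow(Mul(-2, Add(1, -2)), Rational(1, 2)), 98), -64) = Mul(Mul(Pow(Mul(-2, -1), Rational(1, 2)), 98), -64) = Mul(Mul(Pow(2, Rational(1, 2)), 98), -64) = Mul(Mul(98, Pow(2, Rational(1, 2))), -64) = Mul(-6272, Pow(2, Rational(1, 2)))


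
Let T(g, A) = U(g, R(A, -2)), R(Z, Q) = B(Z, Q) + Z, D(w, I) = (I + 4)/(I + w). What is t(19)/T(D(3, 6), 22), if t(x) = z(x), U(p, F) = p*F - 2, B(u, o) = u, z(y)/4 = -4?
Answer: -72/211 ≈ -0.34123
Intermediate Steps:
z(y) = -16 (z(y) = 4*(-4) = -16)
D(w, I) = (4 + I)/(I + w)
R(Z, Q) = 2*Z (R(Z, Q) = Z + Z = 2*Z)
U(p, F) = -2 + F*p (U(p, F) = F*p - 2 = -2 + F*p)
T(g, A) = -2 + 2*A*g (T(g, A) = -2 + (2*A)*g = -2 + 2*A*g)
t(x) = -16
t(19)/T(D(3, 6), 22) = -16/(-2 + 2*22*((4 + 6)/(6 + 3))) = -16/(-2 + 2*22*(10/9)) = -16/(-2 + 440/9) = -16/422/9 = -16*9/422 = -72/211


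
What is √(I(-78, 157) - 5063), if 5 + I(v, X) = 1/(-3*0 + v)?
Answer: I*√30833790/78 ≈ 71.19*I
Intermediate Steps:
I(v, X) = -5 + 1/v (I(v, X) = -5 + 1/(-3*0 + v) = -5 + 1/(0 + v) = -5 + 1/v)
√(I(-78, 157) - 5063) = √((-5 + 1/(-78)) - 5063) = √((-5 - 1/78) - 5063) = √(-391/78 - 5063) = √(-395305/78) = I*√30833790/78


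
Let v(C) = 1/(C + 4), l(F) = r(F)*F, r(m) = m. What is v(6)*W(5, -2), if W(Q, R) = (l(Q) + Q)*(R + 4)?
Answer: 6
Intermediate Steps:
l(F) = F² (l(F) = F*F = F²)
W(Q, R) = (4 + R)*(Q + Q²) (W(Q, R) = (Q² + Q)*(R + 4) = (Q + Q²)*(4 + R) = (4 + R)*(Q + Q²))
v(C) = 1/(4 + C)
v(6)*W(5, -2) = (5*(4 - 2 + 4*5 + 5*(-2)))/(4 + 6) = (5*(4 - 2 + 20 - 10))/10 = (5*12)/10 = (⅒)*60 = 6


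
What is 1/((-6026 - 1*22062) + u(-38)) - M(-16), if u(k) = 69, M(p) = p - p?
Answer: -1/28019 ≈ -3.5690e-5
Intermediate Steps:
M(p) = 0
1/((-6026 - 1*22062) + u(-38)) - M(-16) = 1/((-6026 - 1*22062) + 69) - 1*0 = 1/((-6026 - 22062) + 69) + 0 = 1/(-28088 + 69) + 0 = 1/(-28019) + 0 = -1/28019 + 0 = -1/28019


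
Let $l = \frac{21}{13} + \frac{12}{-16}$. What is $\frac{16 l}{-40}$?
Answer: $- \frac{9}{26} \approx -0.34615$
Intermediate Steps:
$l = \frac{45}{52}$ ($l = 21 \cdot \frac{1}{13} + 12 \left(- \frac{1}{16}\right) = \frac{21}{13} - \frac{3}{4} = \frac{45}{52} \approx 0.86539$)
$\frac{16 l}{-40} = \frac{16 \cdot \frac{45}{52}}{-40} = \frac{180}{13} \left(- \frac{1}{40}\right) = - \frac{9}{26}$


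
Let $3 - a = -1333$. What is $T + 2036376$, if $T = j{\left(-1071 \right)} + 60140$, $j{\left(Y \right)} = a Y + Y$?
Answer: $664589$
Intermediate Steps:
$a = 1336$ ($a = 3 - -1333 = 3 + 1333 = 1336$)
$j{\left(Y \right)} = 1337 Y$ ($j{\left(Y \right)} = 1336 Y + Y = 1337 Y$)
$T = -1371787$ ($T = 1337 \left(-1071\right) + 60140 = -1431927 + 60140 = -1371787$)
$T + 2036376 = -1371787 + 2036376 = 664589$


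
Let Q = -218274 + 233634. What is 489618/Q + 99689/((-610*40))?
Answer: 21698867/780800 ≈ 27.791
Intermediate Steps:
Q = 15360
489618/Q + 99689/((-610*40)) = 489618/15360 + 99689/((-610*40)) = 489618*(1/15360) + 99689/(-24400) = 81603/2560 + 99689*(-1/24400) = 81603/2560 - 99689/24400 = 21698867/780800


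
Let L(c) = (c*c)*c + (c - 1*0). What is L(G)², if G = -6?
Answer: 49284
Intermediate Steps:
L(c) = c + c³ (L(c) = c²*c + (c + 0) = c³ + c = c + c³)
L(G)² = (-6 + (-6)³)² = (-6 - 216)² = (-222)² = 49284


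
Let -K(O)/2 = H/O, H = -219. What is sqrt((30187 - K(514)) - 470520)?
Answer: 10*I*sqrt(290836106)/257 ≈ 663.58*I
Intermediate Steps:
K(O) = 438/O (K(O) = -(-438)/O = 438/O)
sqrt((30187 - K(514)) - 470520) = sqrt((30187 - 438/514) - 470520) = sqrt((30187 - 1*219/257) - 470520) = sqrt((30187 - 219/257) - 470520) = sqrt(7757840/257 - 470520) = sqrt(-113165800/257) = 10*I*sqrt(290836106)/257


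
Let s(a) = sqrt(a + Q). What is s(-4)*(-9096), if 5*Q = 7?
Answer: -9096*I*sqrt(65)/5 ≈ -14667.0*I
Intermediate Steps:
Q = 7/5 (Q = (1/5)*7 = 7/5 ≈ 1.4000)
s(a) = sqrt(7/5 + a) (s(a) = sqrt(a + 7/5) = sqrt(7/5 + a))
s(-4)*(-9096) = (sqrt(35 + 25*(-4))/5)*(-9096) = (sqrt(35 - 100)/5)*(-9096) = (sqrt(-65)/5)*(-9096) = ((I*sqrt(65))/5)*(-9096) = (I*sqrt(65)/5)*(-9096) = -9096*I*sqrt(65)/5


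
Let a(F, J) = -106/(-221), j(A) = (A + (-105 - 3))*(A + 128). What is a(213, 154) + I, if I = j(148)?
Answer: 2439946/221 ≈ 11040.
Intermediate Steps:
j(A) = (-108 + A)*(128 + A) (j(A) = (A - 108)*(128 + A) = (-108 + A)*(128 + A))
a(F, J) = 106/221 (a(F, J) = -106*(-1/221) = 106/221)
I = 11040 (I = -13824 + 148² + 20*148 = -13824 + 21904 + 2960 = 11040)
a(213, 154) + I = 106/221 + 11040 = 2439946/221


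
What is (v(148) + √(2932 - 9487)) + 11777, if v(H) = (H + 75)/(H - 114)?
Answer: 400641/34 + I*√6555 ≈ 11784.0 + 80.963*I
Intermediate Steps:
v(H) = (75 + H)/(-114 + H)
(v(148) + √(2932 - 9487)) + 11777 = ((75 + 148)/(-114 + 148) + √(2932 - 9487)) + 11777 = (223/34 + √(-6555)) + 11777 = ((1/34)*223 + I*√6555) + 11777 = (223/34 + I*√6555) + 11777 = 400641/34 + I*√6555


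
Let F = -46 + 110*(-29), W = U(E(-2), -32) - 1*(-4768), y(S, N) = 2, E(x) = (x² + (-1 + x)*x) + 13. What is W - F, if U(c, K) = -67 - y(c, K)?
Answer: 7935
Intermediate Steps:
E(x) = 13 + x² + x*(-1 + x) (E(x) = (x² + x*(-1 + x)) + 13 = 13 + x² + x*(-1 + x))
U(c, K) = -69 (U(c, K) = -67 - 1*2 = -67 - 2 = -69)
W = 4699 (W = -69 - 1*(-4768) = -69 + 4768 = 4699)
F = -3236 (F = -46 - 3190 = -3236)
W - F = 4699 - 1*(-3236) = 4699 + 3236 = 7935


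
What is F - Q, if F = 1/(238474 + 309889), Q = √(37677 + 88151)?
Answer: 1/548363 - 2*√31457 ≈ -354.72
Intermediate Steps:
Q = 2*√31457 (Q = √125828 = 2*√31457 ≈ 354.72)
F = 1/548363 ≈ 1.8236e-6
F - Q = 1/548363 - 2*√31457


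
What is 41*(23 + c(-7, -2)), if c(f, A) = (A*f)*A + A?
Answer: -287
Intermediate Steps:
c(f, A) = A + f*A² (c(f, A) = f*A² + A = A + f*A²)
41*(23 + c(-7, -2)) = 41*(23 - 2*(1 - 2*(-7))) = 41*(23 - 2*(1 + 14)) = 41*(23 - 2*15) = 41*(23 - 30) = 41*(-7) = -287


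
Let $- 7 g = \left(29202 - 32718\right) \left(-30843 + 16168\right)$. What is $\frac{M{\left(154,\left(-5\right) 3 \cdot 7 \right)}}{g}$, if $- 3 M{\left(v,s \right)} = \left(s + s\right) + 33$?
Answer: $- \frac{413}{51597300} \approx -8.0043 \cdot 10^{-6}$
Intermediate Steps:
$g = - \frac{51597300}{7}$ ($g = - \frac{\left(29202 - 32718\right) \left(-30843 + 16168\right)}{7} = - \frac{\left(29202 - 32718\right) \left(-14675\right)}{7} = - \frac{\left(-3516\right) \left(-14675\right)}{7} = \left(- \frac{1}{7}\right) 51597300 = - \frac{51597300}{7} \approx -7.371 \cdot 10^{6}$)
$M{\left(v,s \right)} = -11 - \frac{2 s}{3}$ ($M{\left(v,s \right)} = - \frac{\left(s + s\right) + 33}{3} = - \frac{2 s + 33}{3} = - \frac{33 + 2 s}{3} = -11 - \frac{2 s}{3}$)
$\frac{M{\left(154,\left(-5\right) 3 \cdot 7 \right)}}{g} = \frac{-11 - \frac{2 \left(-5\right) 3 \cdot 7}{3}}{- \frac{51597300}{7}} = \left(-11 - \frac{2 \left(\left(-15\right) 7\right)}{3}\right) \left(- \frac{7}{51597300}\right) = \left(-11 - -70\right) \left(- \frac{7}{51597300}\right) = \left(-11 + 70\right) \left(- \frac{7}{51597300}\right) = 59 \left(- \frac{7}{51597300}\right) = - \frac{413}{51597300}$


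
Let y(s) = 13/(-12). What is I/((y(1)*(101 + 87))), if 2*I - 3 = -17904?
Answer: 4131/94 ≈ 43.947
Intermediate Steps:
I = -17901/2 (I = 3/2 + (1/2)*(-17904) = 3/2 - 8952 = -17901/2 ≈ -8950.5)
y(s) = -13/12 (y(s) = 13*(-1/12) = -13/12)
I/((y(1)*(101 + 87))) = -17901*(-12/(13*(101 + 87)))/2 = -17901/(2*((-13/12*188))) = -17901/(2*(-611/3)) = -17901/2*(-3/611) = 4131/94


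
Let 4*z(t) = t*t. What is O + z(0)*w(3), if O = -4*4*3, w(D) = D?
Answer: -48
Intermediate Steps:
z(t) = t**2/4 (z(t) = (t*t)/4 = t**2/4)
O = -48 (O = -16*3 = -48)
O + z(0)*w(3) = -48 + ((1/4)*0**2)*3 = -48 + ((1/4)*0)*3 = -48 + 0*3 = -48 + 0 = -48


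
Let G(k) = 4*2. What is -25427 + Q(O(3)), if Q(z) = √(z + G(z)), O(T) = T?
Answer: -25427 + √11 ≈ -25424.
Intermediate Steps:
G(k) = 8
Q(z) = √(8 + z) (Q(z) = √(z + 8) = √(8 + z))
-25427 + Q(O(3)) = -25427 + √(8 + 3) = -25427 + √11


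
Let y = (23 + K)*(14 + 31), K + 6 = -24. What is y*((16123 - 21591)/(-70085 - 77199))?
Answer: -430605/36821 ≈ -11.695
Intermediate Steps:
K = -30 (K = -6 - 24 = -30)
y = -315 (y = (23 - 30)*(14 + 31) = -7*45 = -315)
y*((16123 - 21591)/(-70085 - 77199)) = -315*(16123 - 21591)/(-70085 - 77199) = -(-1722420)/(-147284) = -(-1722420)*(-1)/147284 = -315*1367/36821 = -430605/36821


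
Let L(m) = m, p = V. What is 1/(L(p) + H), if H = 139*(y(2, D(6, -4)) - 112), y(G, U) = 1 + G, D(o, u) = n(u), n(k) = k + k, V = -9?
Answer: -1/15160 ≈ -6.5963e-5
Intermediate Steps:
p = -9
n(k) = 2*k
D(o, u) = 2*u
H = -15151 (H = 139*((1 + 2) - 112) = 139*(3 - 112) = 139*(-109) = -15151)
1/(L(p) + H) = 1/(-9 - 15151) = 1/(-15160) = -1/15160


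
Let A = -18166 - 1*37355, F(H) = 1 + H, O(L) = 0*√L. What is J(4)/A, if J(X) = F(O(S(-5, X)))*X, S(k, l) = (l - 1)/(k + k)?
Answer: -4/55521 ≈ -7.2045e-5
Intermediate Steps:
S(k, l) = (-1 + l)/(2*k) (S(k, l) = (-1 + l)/((2*k)) = (-1 + l)*(1/(2*k)) = (-1 + l)/(2*k))
O(L) = 0
J(X) = X (J(X) = (1 + 0)*X = 1*X = X)
A = -55521 (A = -18166 - 37355 = -55521)
J(4)/A = 4/(-55521) = 4*(-1/55521) = -4/55521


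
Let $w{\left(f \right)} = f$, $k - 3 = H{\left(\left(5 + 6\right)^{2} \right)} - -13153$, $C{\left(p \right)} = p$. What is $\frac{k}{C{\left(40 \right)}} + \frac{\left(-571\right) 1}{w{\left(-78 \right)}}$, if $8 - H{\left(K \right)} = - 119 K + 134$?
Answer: $\frac{1081151}{1560} \approx 693.05$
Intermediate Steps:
$H{\left(K \right)} = -126 + 119 K$ ($H{\left(K \right)} = 8 - \left(- 119 K + 134\right) = 8 - \left(134 - 119 K\right) = 8 + \left(-134 + 119 K\right) = -126 + 119 K$)
$k = 27429$ ($k = 3 - \left(-13027 - 119 \left(5 + 6\right)^{2}\right) = 3 + \left(\left(-126 + 119 \cdot 11^{2}\right) + 13153\right) = 3 + \left(\left(-126 + 119 \cdot 121\right) + 13153\right) = 3 + \left(\left(-126 + 14399\right) + 13153\right) = 3 + \left(14273 + 13153\right) = 3 + 27426 = 27429$)
$\frac{k}{C{\left(40 \right)}} + \frac{\left(-571\right) 1}{w{\left(-78 \right)}} = \frac{27429}{40} + \frac{\left(-571\right) 1}{-78} = 27429 \cdot \frac{1}{40} - - \frac{571}{78} = \frac{27429}{40} + \frac{571}{78} = \frac{1081151}{1560}$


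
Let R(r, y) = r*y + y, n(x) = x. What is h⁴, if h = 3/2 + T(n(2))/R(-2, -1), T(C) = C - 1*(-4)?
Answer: 50625/16 ≈ 3164.1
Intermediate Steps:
T(C) = 4 + C (T(C) = C + 4 = 4 + C)
R(r, y) = y + r*y
h = 15/2 (h = 3/2 + (4 + 2)/((-(1 - 2))) = 3*(½) + 6/((-1*(-1))) = 3/2 + 6/1 = 3/2 + 6*1 = 3/2 + 6 = 15/2 ≈ 7.5000)
h⁴ = (15/2)⁴ = 50625/16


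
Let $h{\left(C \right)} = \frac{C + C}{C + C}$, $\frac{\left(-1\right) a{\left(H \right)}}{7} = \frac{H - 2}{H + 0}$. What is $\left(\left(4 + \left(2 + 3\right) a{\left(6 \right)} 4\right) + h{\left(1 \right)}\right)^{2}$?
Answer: $\frac{70225}{9} \approx 7802.8$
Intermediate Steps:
$a{\left(H \right)} = - \frac{7 \left(-2 + H\right)}{H}$ ($a{\left(H \right)} = - 7 \frac{H - 2}{H + 0} = - 7 \frac{-2 + H}{H} = - \frac{7 \left(-2 + H\right)}{H}$)
$h{\left(C \right)} = 1$ ($h{\left(C \right)} = \frac{2 C}{2 C} = 2 C \frac{1}{2 C} = 1$)
$\left(\left(4 + \left(2 + 3\right) a{\left(6 \right)} 4\right) + h{\left(1 \right)}\right)^{2} = \left(\left(4 + \left(2 + 3\right) \left(-7 + \frac{14}{6}\right) 4\right) + 1\right)^{2} = \left(\left(4 + 5 \left(-7 + 14 \cdot \frac{1}{6}\right) 4\right) + 1\right)^{2} = \left(\left(4 + 5 \left(-7 + \frac{7}{3}\right) 4\right) + 1\right)^{2} = \left(\left(4 + 5 \left(- \frac{14}{3}\right) 4\right) + 1\right)^{2} = \left(\left(4 - \frac{280}{3}\right) + 1\right)^{2} = \left(- \frac{268}{3} + 1\right)^{2} = \left(- \frac{265}{3}\right)^{2} = \frac{70225}{9}$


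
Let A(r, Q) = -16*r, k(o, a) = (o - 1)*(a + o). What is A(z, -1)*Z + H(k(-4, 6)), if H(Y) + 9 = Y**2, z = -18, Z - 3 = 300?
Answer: 87355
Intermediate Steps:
Z = 303 (Z = 3 + 300 = 303)
k(o, a) = (-1 + o)*(a + o)
H(Y) = -9 + Y**2
A(z, -1)*Z + H(k(-4, 6)) = -16*(-18)*303 + (-9 + ((-4)**2 - 1*6 - 1*(-4) + 6*(-4))**2) = 288*303 + (-9 + (16 - 6 + 4 - 24)**2) = 87264 + (-9 + (-10)**2) = 87264 + (-9 + 100) = 87264 + 91 = 87355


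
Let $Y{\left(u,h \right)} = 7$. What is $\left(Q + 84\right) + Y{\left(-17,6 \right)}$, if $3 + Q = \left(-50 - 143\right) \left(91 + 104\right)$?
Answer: $-37547$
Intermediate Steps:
$Q = -37638$ ($Q = -3 + \left(-50 - 143\right) \left(91 + 104\right) = -3 - 37635 = -37638$)
$\left(Q + 84\right) + Y{\left(-17,6 \right)} = \left(-37638 + 84\right) + 7 = -37554 + 7 = -37547$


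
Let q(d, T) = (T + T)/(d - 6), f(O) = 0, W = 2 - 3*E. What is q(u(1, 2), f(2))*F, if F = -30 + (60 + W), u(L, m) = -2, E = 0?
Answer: 0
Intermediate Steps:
W = 2 (W = 2 - 3*0 = 2 + 0 = 2)
q(d, T) = 2*T/(-6 + d) (q(d, T) = (2*T)/(-6 + d) = 2*T/(-6 + d))
F = 32 (F = -30 + (60 + 2) = -30 + 62 = 32)
q(u(1, 2), f(2))*F = (2*0/(-6 - 2))*32 = (2*0/(-8))*32 = (2*0*(-1/8))*32 = 0*32 = 0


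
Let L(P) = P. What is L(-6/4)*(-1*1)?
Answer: 3/2 ≈ 1.5000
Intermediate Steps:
L(-6/4)*(-1*1) = (-6/4)*(-1*1) = -6*¼*(-1) = -3/2*(-1) = 3/2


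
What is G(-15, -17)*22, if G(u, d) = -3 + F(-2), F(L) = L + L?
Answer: -154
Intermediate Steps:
F(L) = 2*L
G(u, d) = -7 (G(u, d) = -3 + 2*(-2) = -3 - 4 = -7)
G(-15, -17)*22 = -7*22 = -154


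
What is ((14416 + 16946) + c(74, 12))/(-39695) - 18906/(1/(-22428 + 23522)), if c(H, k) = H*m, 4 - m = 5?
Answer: -821018226268/39695 ≈ -2.0683e+7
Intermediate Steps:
m = -1 (m = 4 - 1*5 = 4 - 5 = -1)
c(H, k) = -H (c(H, k) = H*(-1) = -H)
((14416 + 16946) + c(74, 12))/(-39695) - 18906/(1/(-22428 + 23522)) = ((14416 + 16946) - 1*74)/(-39695) - 18906/(1/(-22428 + 23522)) = (31362 - 74)*(-1/39695) - 18906/(1/1094) = 31288*(-1/39695) - 18906/1/1094 = -31288/39695 - 18906*1094 = -31288/39695 - 20683164 = -821018226268/39695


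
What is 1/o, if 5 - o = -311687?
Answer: 1/311692 ≈ 3.2083e-6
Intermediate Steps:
o = 311692 (o = 5 - 1*(-311687) = 5 + 311687 = 311692)
1/o = 1/311692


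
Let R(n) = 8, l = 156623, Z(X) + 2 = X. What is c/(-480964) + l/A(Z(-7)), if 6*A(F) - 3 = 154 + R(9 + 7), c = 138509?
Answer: 13695675559/2404820 ≈ 5695.1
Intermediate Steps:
Z(X) = -2 + X
A(F) = 55/2 (A(F) = ½ + (154 + 8)/6 = ½ + (⅙)*162 = ½ + 27 = 55/2)
c/(-480964) + l/A(Z(-7)) = 138509/(-480964) + 156623/(55/2) = 138509*(-1/480964) + 156623*(2/55) = -138509/480964 + 313246/55 = 13695675559/2404820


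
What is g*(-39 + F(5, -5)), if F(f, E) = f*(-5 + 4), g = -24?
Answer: 1056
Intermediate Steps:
F(f, E) = -f (F(f, E) = f*(-1) = -f)
g*(-39 + F(5, -5)) = -24*(-39 - 1*5) = -24*(-39 - 5) = -24*(-44) = 1056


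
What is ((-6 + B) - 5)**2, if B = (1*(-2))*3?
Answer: 289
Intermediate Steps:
B = -6 (B = -2*3 = -6)
((-6 + B) - 5)**2 = ((-6 - 6) - 5)**2 = (-12 - 5)**2 = (-17)**2 = 289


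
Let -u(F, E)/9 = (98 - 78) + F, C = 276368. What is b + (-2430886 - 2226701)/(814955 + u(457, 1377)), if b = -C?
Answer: -224045693203/810662 ≈ -2.7637e+5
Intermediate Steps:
u(F, E) = -180 - 9*F (u(F, E) = -9*((98 - 78) + F) = -9*(20 + F) = -180 - 9*F)
b = -276368 (b = -1*276368 = -276368)
b + (-2430886 - 2226701)/(814955 + u(457, 1377)) = -276368 + (-2430886 - 2226701)/(814955 + (-180 - 9*457)) = -276368 - 4657587/(814955 + (-180 - 4113)) = -276368 - 4657587/(814955 - 4293) = -276368 - 4657587/810662 = -224045693203/810662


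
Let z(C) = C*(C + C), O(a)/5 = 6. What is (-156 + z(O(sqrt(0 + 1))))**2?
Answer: 2702736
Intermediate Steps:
O(a) = 30 (O(a) = 5*6 = 30)
z(C) = 2*C**2 (z(C) = C*(2*C) = 2*C**2)
(-156 + z(O(sqrt(0 + 1))))**2 = (-156 + 2*30**2)**2 = (-156 + 2*900)**2 = (-156 + 1800)**2 = 1644**2 = 2702736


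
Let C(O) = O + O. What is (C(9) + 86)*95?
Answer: 9880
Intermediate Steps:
C(O) = 2*O
(C(9) + 86)*95 = (2*9 + 86)*95 = (18 + 86)*95 = 104*95 = 9880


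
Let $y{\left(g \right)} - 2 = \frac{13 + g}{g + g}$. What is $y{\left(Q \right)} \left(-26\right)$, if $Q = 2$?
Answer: $- \frac{299}{2} \approx -149.5$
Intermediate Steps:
$y{\left(g \right)} = 2 + \frac{13 + g}{2 g}$ ($y{\left(g \right)} = 2 + \frac{13 + g}{g + g} = 2 + \frac{13 + g}{2 g}$)
$y{\left(Q \right)} \left(-26\right) = \frac{13 + 5 \cdot 2}{2 \cdot 2} \left(-26\right) = \frac{1}{2} \cdot \frac{1}{2} \left(13 + 10\right) \left(-26\right) = \frac{1}{2} \cdot \frac{1}{2} \cdot 23 \left(-26\right) = \frac{23}{4} \left(-26\right) = - \frac{299}{2}$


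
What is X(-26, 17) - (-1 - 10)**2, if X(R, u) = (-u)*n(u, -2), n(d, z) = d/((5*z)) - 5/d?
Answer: -871/10 ≈ -87.100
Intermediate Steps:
n(d, z) = -5/d + d/(5*z) (n(d, z) = d*(1/(5*z)) - 5/d = d/(5*z) - 5/d = -5/d + d/(5*z))
X(R, u) = -u*(-5/u - u/10) (X(R, u) = (-u)*(-5/u + (1/5)*u/(-2)) = (-u)*(-5/u + (1/5)*u*(-1/2)) = (-u)*(-5/u - u/10) = -u*(-5/u - u/10))
X(-26, 17) - (-1 - 10)**2 = (5 + (1/10)*17**2) - (-1 - 10)**2 = (5 + (1/10)*289) - 1*(-11)**2 = (5 + 289/10) - 1*121 = 339/10 - 121 = -871/10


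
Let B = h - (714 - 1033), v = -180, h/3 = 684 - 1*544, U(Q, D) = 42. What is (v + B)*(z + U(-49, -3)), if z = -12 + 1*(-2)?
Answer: 15652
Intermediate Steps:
h = 420 (h = 3*(684 - 1*544) = 3*(684 - 544) = 3*140 = 420)
z = -14 (z = -12 - 2 = -14)
B = 739 (B = 420 - (714 - 1033) = 420 - 1*(-319) = 420 + 319 = 739)
(v + B)*(z + U(-49, -3)) = (-180 + 739)*(-14 + 42) = 559*28 = 15652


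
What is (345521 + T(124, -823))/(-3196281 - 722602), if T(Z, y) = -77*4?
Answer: -345213/3918883 ≈ -0.088090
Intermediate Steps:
T(Z, y) = -308
(345521 + T(124, -823))/(-3196281 - 722602) = (345521 - 308)/(-3196281 - 722602) = 345213/(-3918883) = 345213*(-1/3918883) = -345213/3918883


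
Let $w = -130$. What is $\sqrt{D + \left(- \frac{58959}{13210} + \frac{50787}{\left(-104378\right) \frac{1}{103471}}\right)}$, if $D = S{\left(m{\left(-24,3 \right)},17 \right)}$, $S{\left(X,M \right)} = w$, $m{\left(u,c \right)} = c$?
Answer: $\frac{4 i \sqrt{374890309196373401185}}{344708345} \approx 224.68 i$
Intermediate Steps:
$S{\left(X,M \right)} = -130$
$D = -130$
$\sqrt{D + \left(- \frac{58959}{13210} + \frac{50787}{\left(-104378\right) \frac{1}{103471}}\right)} = \sqrt{-130 + \left(- \frac{58959}{13210} + \frac{50787}{\left(-104378\right) \frac{1}{103471}}\right)} = \sqrt{-130 + \left(\left(-58959\right) \frac{1}{13210} + \frac{50787}{\left(-104378\right) \frac{1}{103471}}\right)} = \sqrt{-130 + \left(- \frac{58959}{13210} + \frac{50787}{- \frac{104378}{103471}}\right)} = \sqrt{-130 + \left(- \frac{58959}{13210} + 50787 \left(- \frac{103471}{104378}\right)\right)} = \sqrt{-130 - \frac{17356115493918}{344708345}} = \sqrt{- \frac{17400927578768}{344708345}} = \frac{4 i \sqrt{374890309196373401185}}{344708345}$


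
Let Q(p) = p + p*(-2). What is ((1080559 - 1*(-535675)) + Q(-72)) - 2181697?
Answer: -565391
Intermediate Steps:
Q(p) = -p (Q(p) = p - 2*p = -p)
((1080559 - 1*(-535675)) + Q(-72)) - 2181697 = ((1080559 - 1*(-535675)) - 1*(-72)) - 2181697 = ((1080559 + 535675) + 72) - 2181697 = (1616234 + 72) - 2181697 = 1616306 - 2181697 = -565391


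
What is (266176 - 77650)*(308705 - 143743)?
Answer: 31099626012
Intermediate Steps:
(266176 - 77650)*(308705 - 143743) = 188526*164962 = 31099626012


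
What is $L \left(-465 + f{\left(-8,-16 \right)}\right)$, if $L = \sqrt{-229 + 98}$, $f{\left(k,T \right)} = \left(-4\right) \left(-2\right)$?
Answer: $- 457 i \sqrt{131} \approx - 5230.6 i$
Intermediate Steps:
$f{\left(k,T \right)} = 8$
$L = i \sqrt{131}$ ($L = \sqrt{-131} = i \sqrt{131} \approx 11.446 i$)
$L \left(-465 + f{\left(-8,-16 \right)}\right) = i \sqrt{131} \left(-465 + 8\right) = i \sqrt{131} \left(-457\right) = - 457 i \sqrt{131}$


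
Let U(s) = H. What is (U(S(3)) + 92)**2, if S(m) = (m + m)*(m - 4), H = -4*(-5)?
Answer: 12544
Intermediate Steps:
H = 20
S(m) = 2*m*(-4 + m) (S(m) = (2*m)*(-4 + m) = 2*m*(-4 + m))
U(s) = 20
(U(S(3)) + 92)**2 = (20 + 92)**2 = 112**2 = 12544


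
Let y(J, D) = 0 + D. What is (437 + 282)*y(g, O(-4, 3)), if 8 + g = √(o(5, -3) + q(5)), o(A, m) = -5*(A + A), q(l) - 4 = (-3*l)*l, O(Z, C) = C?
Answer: 2157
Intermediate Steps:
q(l) = 4 - 3*l² (q(l) = 4 + (-3*l)*l = 4 - 3*l²)
o(A, m) = -10*A
g = -8 + 11*I (g = -8 + √(-10*5 + (4 - 3*5²)) = -8 + √(-50 + (4 - 3*25)) = -8 + √(-50 + (4 - 75)) = -8 + √(-50 - 71) = -8 + √(-121) = -8 + 11*I ≈ -8.0 + 11.0*I)
y(J, D) = D
(437 + 282)*y(g, O(-4, 3)) = (437 + 282)*3 = 719*3 = 2157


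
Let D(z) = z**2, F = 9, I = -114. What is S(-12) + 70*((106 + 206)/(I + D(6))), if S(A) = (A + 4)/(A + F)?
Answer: -832/3 ≈ -277.33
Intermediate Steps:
S(A) = (4 + A)/(9 + A) (S(A) = (A + 4)/(A + 9) = (4 + A)/(9 + A))
S(-12) + 70*((106 + 206)/(I + D(6))) = (4 - 12)/(9 - 12) + 70*((106 + 206)/(-114 + 6**2)) = -8/(-3) + 70*(312/(-114 + 36)) = -1/3*(-8) + 70*(312/(-78)) = 8/3 + 70*(312*(-1/78)) = 8/3 + 70*(-4) = 8/3 - 280 = -832/3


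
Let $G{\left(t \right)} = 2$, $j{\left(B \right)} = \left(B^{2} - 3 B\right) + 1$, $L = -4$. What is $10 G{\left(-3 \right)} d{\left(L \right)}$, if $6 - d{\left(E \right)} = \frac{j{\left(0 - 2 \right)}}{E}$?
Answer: $175$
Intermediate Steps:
$j{\left(B \right)} = 1 + B^{2} - 3 B$
$d{\left(E \right)} = 6 - \frac{11}{E}$ ($d{\left(E \right)} = 6 - \frac{1 + \left(0 - 2\right)^{2} - 3 \left(0 - 2\right)}{E} = 6 - \frac{1 + \left(-2\right)^{2} - -6}{E} = 6 - \frac{1 + 4 + 6}{E} = 6 - \frac{11}{E}$)
$10 G{\left(-3 \right)} d{\left(L \right)} = 10 \cdot 2 \left(6 - \frac{11}{-4}\right) = 20 \left(6 - - \frac{11}{4}\right) = 20 \left(6 + \frac{11}{4}\right) = 20 \cdot \frac{35}{4} = 175$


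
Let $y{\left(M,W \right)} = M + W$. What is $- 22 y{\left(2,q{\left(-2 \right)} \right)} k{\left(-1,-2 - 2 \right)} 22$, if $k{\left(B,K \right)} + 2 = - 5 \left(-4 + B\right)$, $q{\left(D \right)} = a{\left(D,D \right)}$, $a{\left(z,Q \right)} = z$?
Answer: $0$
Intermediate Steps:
$q{\left(D \right)} = D$
$k{\left(B,K \right)} = 18 - 5 B$ ($k{\left(B,K \right)} = -2 - 5 \left(-4 + B\right) = -2 - \left(-20 + 5 B\right) = 18 - 5 B$)
$- 22 y{\left(2,q{\left(-2 \right)} \right)} k{\left(-1,-2 - 2 \right)} 22 = - 22 \left(2 - 2\right) \left(18 - -5\right) 22 = - 22 \cdot 0 \left(18 + 5\right) 22 = - 22 \cdot 0 \cdot 23 \cdot 22 = \left(-22\right) 0 \cdot 22 = 0 \cdot 22 = 0$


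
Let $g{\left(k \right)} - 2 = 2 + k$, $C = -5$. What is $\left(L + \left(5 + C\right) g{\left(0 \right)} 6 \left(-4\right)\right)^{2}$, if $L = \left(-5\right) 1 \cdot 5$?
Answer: $625$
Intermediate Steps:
$g{\left(k \right)} = 4 + k$ ($g{\left(k \right)} = 2 + \left(2 + k\right) = 4 + k$)
$L = -25$ ($L = \left(-5\right) 5 = -25$)
$\left(L + \left(5 + C\right) g{\left(0 \right)} 6 \left(-4\right)\right)^{2} = \left(-25 + \left(5 - 5\right) \left(4 + 0\right) 6 \left(-4\right)\right)^{2} = \left(-25 + 0 \cdot 4 \cdot 6 \left(-4\right)\right)^{2} = \left(-25 + 0 \cdot 6 \left(-4\right)\right)^{2} = \left(-25 + 0 \left(-4\right)\right)^{2} = \left(-25 + 0\right)^{2} = \left(-25\right)^{2} = 625$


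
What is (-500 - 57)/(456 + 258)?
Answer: -557/714 ≈ -0.78011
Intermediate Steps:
(-500 - 57)/(456 + 258) = -557/714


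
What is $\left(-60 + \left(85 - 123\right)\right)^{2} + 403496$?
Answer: $413100$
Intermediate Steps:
$\left(-60 + \left(85 - 123\right)\right)^{2} + 403496 = \left(-60 - 38\right)^{2} + 403496 = \left(-98\right)^{2} + 403496 = 9604 + 403496 = 413100$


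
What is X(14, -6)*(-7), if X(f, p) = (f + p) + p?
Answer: -14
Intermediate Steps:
X(f, p) = f + 2*p
X(14, -6)*(-7) = (14 + 2*(-6))*(-7) = (14 - 12)*(-7) = 2*(-7) = -14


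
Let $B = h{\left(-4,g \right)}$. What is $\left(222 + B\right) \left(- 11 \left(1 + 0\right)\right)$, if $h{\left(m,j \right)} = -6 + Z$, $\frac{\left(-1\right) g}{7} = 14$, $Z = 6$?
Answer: $-2442$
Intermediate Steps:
$g = -98$ ($g = \left(-7\right) 14 = -98$)
$h{\left(m,j \right)} = 0$ ($h{\left(m,j \right)} = -6 + 6 = 0$)
$B = 0$
$\left(222 + B\right) \left(- 11 \left(1 + 0\right)\right) = \left(222 + 0\right) \left(- 11 \left(1 + 0\right)\right) = 222 \left(\left(-11\right) 1\right) = 222 \left(-11\right) = -2442$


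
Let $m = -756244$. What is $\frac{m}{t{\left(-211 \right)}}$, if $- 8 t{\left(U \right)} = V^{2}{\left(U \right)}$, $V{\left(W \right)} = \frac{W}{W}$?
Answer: $6049952$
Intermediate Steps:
$V{\left(W \right)} = 1$
$t{\left(U \right)} = - \frac{1}{8}$ ($t{\left(U \right)} = - \frac{1^{2}}{8} = \left(- \frac{1}{8}\right) 1 = - \frac{1}{8}$)
$\frac{m}{t{\left(-211 \right)}} = - \frac{756244}{- \frac{1}{8}} = \left(-756244\right) \left(-8\right) = 6049952$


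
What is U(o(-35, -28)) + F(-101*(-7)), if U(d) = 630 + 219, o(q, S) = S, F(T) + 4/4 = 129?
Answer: 977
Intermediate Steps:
F(T) = 128 (F(T) = -1 + 129 = 128)
U(d) = 849
U(o(-35, -28)) + F(-101*(-7)) = 849 + 128 = 977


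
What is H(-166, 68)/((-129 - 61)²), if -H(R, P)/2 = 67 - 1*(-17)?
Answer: -42/9025 ≈ -0.0046537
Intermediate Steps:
H(R, P) = -168 (H(R, P) = -2*(67 - 1*(-17)) = -2*(67 + 17) = -2*84 = -168)
H(-166, 68)/((-129 - 61)²) = -168/(-129 - 61)² = -168/((-190)²) = -168/36100 = -168*1/36100 = -42/9025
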